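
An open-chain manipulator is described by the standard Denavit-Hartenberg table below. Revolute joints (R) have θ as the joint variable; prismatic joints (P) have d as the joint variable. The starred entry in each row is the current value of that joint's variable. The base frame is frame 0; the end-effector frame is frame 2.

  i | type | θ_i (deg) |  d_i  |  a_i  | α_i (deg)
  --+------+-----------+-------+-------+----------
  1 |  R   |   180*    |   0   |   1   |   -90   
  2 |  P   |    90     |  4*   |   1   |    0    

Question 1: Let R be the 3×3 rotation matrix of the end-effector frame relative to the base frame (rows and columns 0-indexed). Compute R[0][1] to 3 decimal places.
1.000

End-effector y-axis (col 1 of R) = (1.0000,-0.0000,-0.0000)
R[0][1] = 1.0000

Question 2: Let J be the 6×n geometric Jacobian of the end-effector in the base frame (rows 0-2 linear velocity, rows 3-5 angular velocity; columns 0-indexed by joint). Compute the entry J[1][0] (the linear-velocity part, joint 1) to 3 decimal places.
axis z_0 = ẑ; lever o_n−o_0 = (-1.0000,-4.0000,-1.0000)
cross product → J_v[:, 0] = (4.0000,-1.0000,0.0000)
J_ω[:, 0] = z_0
entry J[1][0] = -1.0000

-1.000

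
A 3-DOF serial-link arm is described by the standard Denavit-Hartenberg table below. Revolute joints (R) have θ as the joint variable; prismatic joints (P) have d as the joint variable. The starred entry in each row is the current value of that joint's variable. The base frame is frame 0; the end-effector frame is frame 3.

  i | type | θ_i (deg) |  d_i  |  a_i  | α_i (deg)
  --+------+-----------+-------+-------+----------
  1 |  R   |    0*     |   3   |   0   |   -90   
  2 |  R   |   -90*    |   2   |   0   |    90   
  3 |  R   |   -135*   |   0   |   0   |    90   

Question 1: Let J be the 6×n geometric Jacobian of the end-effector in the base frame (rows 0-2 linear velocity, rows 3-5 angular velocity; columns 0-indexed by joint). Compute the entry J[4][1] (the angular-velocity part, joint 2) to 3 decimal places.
1.000

axis z_1 = (0.0000,1.0000,0.0000); lever o_n−o_1 = (0.0000,2.0000,0.0000)
cross product → J_v[:, 1] = (-0.0000,0.0000,0.0000)
J_ω[:, 1] = z_1
entry J[4][1] = 1.0000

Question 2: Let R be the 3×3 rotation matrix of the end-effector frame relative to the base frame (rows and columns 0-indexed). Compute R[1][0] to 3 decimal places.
End-effector x-axis (col 0 of R) = (-0.0000,-0.7071,-0.7071)
R[1][0] = -0.7071

-0.707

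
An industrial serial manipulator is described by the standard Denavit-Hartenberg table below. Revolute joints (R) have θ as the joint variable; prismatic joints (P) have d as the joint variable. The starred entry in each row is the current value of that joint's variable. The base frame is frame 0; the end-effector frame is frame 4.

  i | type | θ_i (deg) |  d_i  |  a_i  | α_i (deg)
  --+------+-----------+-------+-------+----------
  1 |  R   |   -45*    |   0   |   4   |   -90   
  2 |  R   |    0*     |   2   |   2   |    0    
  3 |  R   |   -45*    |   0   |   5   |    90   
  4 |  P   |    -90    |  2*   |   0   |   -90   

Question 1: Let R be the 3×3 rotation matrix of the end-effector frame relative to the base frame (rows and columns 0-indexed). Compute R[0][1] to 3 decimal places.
End-effector y-axis (col 1 of R) = (0.5000,-0.5000,-0.7071)
R[0][1] = 0.5000

0.500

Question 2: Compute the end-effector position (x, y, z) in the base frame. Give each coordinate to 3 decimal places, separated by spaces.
7.157 -4.328 4.950

after link 1: o_1 = (2.8284, -2.8284, 0.0000)
after link 2: o_2 = (5.6569, -2.8284, 0.0000)
after link 3: o_3 = (8.1569, -5.3284, 3.5355)
after link 4: o_4 = (7.1569, -4.3284, 4.9497)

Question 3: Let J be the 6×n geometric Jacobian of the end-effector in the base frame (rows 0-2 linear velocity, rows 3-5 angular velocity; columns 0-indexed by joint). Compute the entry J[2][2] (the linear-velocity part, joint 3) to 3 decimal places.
axis z_2 = (0.7071,0.7071,0.0000); lever o_n−o_2 = (1.5000,-1.5000,4.9497)
cross product → J_v[:, 2] = (3.5000,-3.5000,-2.1213)
J_ω[:, 2] = z_2
entry J[2][2] = -2.1213

-2.121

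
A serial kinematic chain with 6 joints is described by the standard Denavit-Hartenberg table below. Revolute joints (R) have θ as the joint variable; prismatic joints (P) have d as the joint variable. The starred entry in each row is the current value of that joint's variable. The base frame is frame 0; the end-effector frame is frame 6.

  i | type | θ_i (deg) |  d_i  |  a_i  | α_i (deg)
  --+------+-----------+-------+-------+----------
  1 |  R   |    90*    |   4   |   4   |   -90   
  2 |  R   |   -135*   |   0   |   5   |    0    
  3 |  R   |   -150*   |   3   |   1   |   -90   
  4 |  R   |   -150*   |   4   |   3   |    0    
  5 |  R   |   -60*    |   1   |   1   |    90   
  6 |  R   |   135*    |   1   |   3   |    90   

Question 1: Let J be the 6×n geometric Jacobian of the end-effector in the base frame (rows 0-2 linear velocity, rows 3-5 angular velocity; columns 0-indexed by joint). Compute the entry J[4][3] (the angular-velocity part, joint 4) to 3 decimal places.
-0.966

axis z_3 = (-0.0000,-0.9659,-0.2588); lever o_n−o_3 = (-1.1946,-7.1704,-0.7546)
cross product → J_v[:, 3] = (-1.1270,0.3092,-1.1539)
J_ω[:, 3] = z_3
entry J[4][3] = -0.9659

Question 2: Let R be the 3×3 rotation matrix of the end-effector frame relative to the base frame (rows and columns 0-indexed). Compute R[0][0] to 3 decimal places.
End-effector x-axis (col 0 of R) = (-0.3536,-0.5245,-0.7745)
R[0][0] = -0.3536

-0.354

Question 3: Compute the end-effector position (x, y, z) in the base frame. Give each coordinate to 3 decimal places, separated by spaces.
-4.195 -6.447 5.815

after link 1: o_1 = (0.0000, 4.0000, 4.0000)
after link 2: o_2 = (0.0000, 0.4645, 7.5355)
after link 3: o_3 = (-3.0000, 0.7233, 6.5696)
after link 4: o_4 = (-4.5000, -3.8128, 8.0439)
after link 5: o_5 = (-4.0000, -5.0029, 8.6216)
after link 6: o_6 = (-4.1946, -6.4471, 5.8151)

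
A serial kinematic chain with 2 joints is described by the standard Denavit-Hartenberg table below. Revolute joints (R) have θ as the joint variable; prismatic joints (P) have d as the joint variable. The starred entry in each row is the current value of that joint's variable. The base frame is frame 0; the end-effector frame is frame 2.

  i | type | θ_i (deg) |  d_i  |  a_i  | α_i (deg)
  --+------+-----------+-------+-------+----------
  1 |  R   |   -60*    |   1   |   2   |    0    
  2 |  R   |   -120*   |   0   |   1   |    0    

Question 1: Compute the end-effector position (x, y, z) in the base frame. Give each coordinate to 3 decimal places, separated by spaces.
after link 1: o_1 = (1.0000, -1.7321, 1.0000)
after link 2: o_2 = (0.0000, -1.7321, 1.0000)

0.000 -1.732 1.000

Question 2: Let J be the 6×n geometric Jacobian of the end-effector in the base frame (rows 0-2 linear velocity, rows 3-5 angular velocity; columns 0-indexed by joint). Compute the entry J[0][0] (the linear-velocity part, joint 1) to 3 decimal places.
1.732

axis z_0 = ẑ; lever o_n−o_0 = (0.0000,-1.7321,1.0000)
cross product → J_v[:, 0] = (1.7321,0.0000,-0.0000)
J_ω[:, 0] = z_0
entry J[0][0] = 1.7321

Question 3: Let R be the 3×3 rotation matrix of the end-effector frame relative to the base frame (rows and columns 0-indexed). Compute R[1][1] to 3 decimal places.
End-effector y-axis (col 1 of R) = (0.0000,-1.0000,0.0000)
R[1][1] = -1.0000

-1.000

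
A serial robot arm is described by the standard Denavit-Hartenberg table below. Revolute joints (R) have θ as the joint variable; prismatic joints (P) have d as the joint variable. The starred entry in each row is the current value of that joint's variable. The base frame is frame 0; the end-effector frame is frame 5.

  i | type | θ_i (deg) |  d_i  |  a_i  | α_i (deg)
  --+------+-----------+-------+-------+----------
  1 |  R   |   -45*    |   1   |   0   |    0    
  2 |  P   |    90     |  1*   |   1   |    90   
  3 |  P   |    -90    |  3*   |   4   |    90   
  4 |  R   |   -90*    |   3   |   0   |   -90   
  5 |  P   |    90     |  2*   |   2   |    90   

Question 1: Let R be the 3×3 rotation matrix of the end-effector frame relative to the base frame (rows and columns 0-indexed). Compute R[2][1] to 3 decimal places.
-1.000

End-effector y-axis (col 1 of R) = (0.0000,-0.0000,-1.0000)
R[2][1] = -1.0000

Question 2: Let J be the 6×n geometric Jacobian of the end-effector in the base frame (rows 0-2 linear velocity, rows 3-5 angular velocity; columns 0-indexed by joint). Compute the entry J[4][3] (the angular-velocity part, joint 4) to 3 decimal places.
-0.707

axis z_3 = (-0.7071,-0.7071,-0.0000); lever o_n−o_3 = (-0.7071,-0.7071,-2.0000)
cross product → J_v[:, 3] = (1.4142,-1.4142,0.0000)
J_ω[:, 3] = z_3
entry J[4][3] = -0.7071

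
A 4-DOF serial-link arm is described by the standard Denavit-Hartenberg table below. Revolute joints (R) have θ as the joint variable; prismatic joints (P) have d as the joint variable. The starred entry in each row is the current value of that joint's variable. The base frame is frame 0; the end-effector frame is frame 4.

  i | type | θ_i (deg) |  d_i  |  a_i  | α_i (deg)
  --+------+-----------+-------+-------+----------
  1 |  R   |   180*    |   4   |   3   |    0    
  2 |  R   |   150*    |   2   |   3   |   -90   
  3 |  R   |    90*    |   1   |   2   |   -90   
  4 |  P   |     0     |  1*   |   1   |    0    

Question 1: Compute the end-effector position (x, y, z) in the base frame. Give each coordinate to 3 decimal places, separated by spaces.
-0.768 -0.134 3.000

after link 1: o_1 = (-3.0000, 0.0000, 4.0000)
after link 2: o_2 = (-0.4019, -1.5000, 6.0000)
after link 3: o_3 = (0.0981, -0.6340, 4.0000)
after link 4: o_4 = (-0.7679, -0.1340, 3.0000)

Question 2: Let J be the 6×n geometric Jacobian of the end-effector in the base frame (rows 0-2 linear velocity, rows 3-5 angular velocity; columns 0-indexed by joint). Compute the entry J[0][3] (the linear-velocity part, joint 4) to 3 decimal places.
prismatic axis z_3 = (-0.8660,0.5000,-0.0000)
J_v[:, 3] = z_3; J_ω[:, 3] = (0,0,0)
entry J[0][3] = -0.8660

-0.866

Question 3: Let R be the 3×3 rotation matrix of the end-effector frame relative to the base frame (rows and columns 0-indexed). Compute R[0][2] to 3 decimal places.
End-effector z-axis (col 2 of R) = (-0.8660,0.5000,-0.0000)
R[0][2] = -0.8660

-0.866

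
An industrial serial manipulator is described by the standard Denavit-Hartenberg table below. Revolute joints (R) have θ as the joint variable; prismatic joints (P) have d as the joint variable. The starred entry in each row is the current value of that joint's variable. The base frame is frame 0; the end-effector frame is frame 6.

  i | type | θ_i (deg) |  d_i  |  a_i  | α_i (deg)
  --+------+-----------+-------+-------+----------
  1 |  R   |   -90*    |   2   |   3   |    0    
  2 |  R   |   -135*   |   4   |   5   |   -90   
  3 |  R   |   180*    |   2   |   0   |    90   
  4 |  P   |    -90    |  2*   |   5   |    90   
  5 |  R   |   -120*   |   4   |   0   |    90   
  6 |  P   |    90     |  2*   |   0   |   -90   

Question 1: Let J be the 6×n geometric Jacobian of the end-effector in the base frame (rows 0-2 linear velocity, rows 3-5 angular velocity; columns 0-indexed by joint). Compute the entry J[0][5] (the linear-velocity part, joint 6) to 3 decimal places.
prismatic axis z_5 = (-0.6124,-0.6124,-0.5000)
J_v[:, 5] = z_5; J_ω[:, 5] = (0,0,0)
entry J[0][5] = -0.6124

-0.612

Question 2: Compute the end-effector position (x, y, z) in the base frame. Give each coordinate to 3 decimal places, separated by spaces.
after link 1: o_1 = (0.0000, -3.0000, 2.0000)
after link 2: o_2 = (-3.5355, 0.5355, 6.0000)
after link 3: o_3 = (-4.9497, -0.8787, 6.0000)
after link 4: o_4 = (-1.4142, 2.6569, 4.0000)
after link 5: o_5 = (-4.2426, 5.4853, 4.0000)
after link 6: o_6 = (-5.4674, 4.2605, 3.0000)

-5.467 4.261 3.000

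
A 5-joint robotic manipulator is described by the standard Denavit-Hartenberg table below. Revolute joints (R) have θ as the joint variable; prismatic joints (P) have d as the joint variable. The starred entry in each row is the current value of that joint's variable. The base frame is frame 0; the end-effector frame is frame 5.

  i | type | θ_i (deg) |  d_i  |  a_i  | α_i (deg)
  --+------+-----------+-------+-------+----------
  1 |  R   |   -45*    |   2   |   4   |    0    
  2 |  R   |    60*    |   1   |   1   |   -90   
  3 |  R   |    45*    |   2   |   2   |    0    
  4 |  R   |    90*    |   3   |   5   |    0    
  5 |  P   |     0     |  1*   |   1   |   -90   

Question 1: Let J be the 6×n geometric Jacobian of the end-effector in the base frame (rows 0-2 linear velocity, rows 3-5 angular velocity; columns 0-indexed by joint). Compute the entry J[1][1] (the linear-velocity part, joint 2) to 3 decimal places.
-3.319

axis z_1 = (0.0000,0.0000,1.0000); lever o_n−o_1 = (-3.3190,5.3223,-4.6569)
cross product → J_v[:, 1] = (-5.3223,-3.3190,0.0000)
J_ω[:, 1] = z_1
entry J[1][1] = -3.3190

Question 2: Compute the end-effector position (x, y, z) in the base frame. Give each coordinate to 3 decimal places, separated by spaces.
after link 1: o_1 = (2.8284, -2.8284, 2.0000)
after link 2: o_2 = (3.7944, -2.5696, 3.0000)
after link 3: o_3 = (4.6427, -0.2717, 1.5858)
after link 4: o_4 = (0.4512, 1.7110, -1.9497)
after link 5: o_5 = (-0.4906, 2.4939, -2.6569)

-0.491 2.494 -2.657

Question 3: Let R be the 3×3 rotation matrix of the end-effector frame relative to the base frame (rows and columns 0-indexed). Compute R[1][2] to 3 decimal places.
End-effector z-axis (col 2 of R) = (-0.6830,-0.1830,0.7071)
R[1][2] = -0.1830

-0.183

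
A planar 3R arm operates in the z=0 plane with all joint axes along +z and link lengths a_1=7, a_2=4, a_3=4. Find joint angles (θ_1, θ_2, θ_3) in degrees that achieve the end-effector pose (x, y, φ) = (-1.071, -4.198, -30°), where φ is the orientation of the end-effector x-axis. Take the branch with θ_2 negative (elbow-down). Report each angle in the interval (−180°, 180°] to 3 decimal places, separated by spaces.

-120.005 -135.005 -134.990

wrist centre = target − a_3·(cos φ, sin φ) = (-4.5351, -2.1980)
cos θ_2 = (25.3984−7²−4²)/(2·7·4) = -0.7072; θ_2 = -135.0053° (elbow-down)
β = atan2(-2.1980,-4.5351) = -154.1422°; ψ = atan2(-2.8282,4.1713) = -34.1374°
θ_1 = β − ψ = -120.0048°
θ_3 = φ − θ_1 − θ_2 = -134.9899° (wrapped to (-180°,180°])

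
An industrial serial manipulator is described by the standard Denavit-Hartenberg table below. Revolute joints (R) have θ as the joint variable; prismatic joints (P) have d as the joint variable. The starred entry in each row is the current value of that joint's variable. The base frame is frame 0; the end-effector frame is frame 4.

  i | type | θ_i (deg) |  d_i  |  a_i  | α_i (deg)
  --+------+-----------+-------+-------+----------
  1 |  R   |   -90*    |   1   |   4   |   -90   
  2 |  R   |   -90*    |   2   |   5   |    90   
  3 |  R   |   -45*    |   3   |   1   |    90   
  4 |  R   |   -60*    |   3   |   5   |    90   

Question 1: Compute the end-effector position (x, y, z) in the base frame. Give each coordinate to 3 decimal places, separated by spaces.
-2.596 -5.330 6.354

after link 1: o_1 = (0.0000, -4.0000, 1.0000)
after link 2: o_2 = (2.0000, -4.0000, 6.0000)
after link 3: o_3 = (1.2929, -1.0000, 6.7071)
after link 4: o_4 = (-2.5962, -5.3301, 6.3536)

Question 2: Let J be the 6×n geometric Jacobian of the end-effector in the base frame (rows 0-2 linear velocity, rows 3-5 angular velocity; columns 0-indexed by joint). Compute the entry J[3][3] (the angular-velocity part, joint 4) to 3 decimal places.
-0.707

axis z_3 = (-0.7071,0.0000,-0.7071); lever o_n−o_3 = (-3.8891,-4.3301,-0.3536)
cross product → J_v[:, 3] = (-3.0619,2.5000,3.0619)
J_ω[:, 3] = z_3
entry J[3][3] = -0.7071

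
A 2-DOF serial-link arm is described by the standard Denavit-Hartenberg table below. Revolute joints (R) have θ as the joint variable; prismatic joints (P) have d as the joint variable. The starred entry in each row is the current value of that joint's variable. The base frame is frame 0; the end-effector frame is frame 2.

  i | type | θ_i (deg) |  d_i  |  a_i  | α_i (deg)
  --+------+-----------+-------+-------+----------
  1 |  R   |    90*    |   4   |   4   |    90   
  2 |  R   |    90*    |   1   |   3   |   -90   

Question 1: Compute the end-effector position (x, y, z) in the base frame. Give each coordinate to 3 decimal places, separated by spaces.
1.000 4.000 7.000

after link 1: o_1 = (0.0000, 4.0000, 4.0000)
after link 2: o_2 = (1.0000, 4.0000, 7.0000)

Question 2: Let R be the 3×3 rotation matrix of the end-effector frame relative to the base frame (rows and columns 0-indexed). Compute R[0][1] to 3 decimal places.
End-effector y-axis (col 1 of R) = (-1.0000,0.0000,-0.0000)
R[0][1] = -1.0000

-1.000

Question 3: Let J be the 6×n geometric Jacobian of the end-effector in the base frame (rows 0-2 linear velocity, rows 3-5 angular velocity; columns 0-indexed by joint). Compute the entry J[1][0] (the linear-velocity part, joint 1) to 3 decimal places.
axis z_0 = ẑ; lever o_n−o_0 = (1.0000,4.0000,7.0000)
cross product → J_v[:, 0] = (-4.0000,1.0000,0.0000)
J_ω[:, 0] = z_0
entry J[1][0] = 1.0000

1.000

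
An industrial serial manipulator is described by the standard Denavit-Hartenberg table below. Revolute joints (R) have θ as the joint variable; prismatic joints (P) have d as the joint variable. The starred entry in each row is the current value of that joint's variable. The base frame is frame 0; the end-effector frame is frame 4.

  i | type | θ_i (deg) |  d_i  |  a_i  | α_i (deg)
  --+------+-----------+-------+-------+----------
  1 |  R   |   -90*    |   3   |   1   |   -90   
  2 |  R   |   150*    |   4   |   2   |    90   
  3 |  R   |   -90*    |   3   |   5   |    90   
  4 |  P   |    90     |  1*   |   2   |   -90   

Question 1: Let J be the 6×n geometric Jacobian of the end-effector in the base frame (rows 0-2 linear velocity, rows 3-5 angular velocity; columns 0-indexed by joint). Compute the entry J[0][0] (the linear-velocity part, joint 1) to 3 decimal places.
2.634

axis z_0 = ẑ; lever o_n−o_0 = (-1.0000,-2.6340,-1.8301)
cross product → J_v[:, 0] = (2.6340,-1.0000,0.0000)
J_ω[:, 0] = z_0
entry J[0][0] = 2.6340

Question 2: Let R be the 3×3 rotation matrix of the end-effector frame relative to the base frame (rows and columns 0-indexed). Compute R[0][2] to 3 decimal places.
1.000

End-effector z-axis (col 2 of R) = (1.0000,-0.0000,0.0000)
R[0][2] = 1.0000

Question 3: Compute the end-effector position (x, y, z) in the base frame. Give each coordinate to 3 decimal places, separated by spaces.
after link 1: o_1 = (0.0000, -1.0000, 3.0000)
after link 2: o_2 = (4.0000, 0.7321, 2.0000)
after link 3: o_3 = (-1.0000, -0.7679, -0.5981)
after link 4: o_4 = (-1.0000, -2.6340, -1.8301)

-1.000 -2.634 -1.830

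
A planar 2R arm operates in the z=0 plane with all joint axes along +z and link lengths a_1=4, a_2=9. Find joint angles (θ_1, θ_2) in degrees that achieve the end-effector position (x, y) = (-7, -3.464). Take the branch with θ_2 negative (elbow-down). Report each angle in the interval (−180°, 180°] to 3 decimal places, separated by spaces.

cos θ_2 = (60.9993−4²−9²)/(2·4·9) = -0.5000; θ_2 = -120.0006° (elbow-down)
β = atan2(-3.4640,-7.0000) = -153.6712°; ψ = atan2(-7.7942,-0.5001) = -93.6712°
θ_1 = β − ψ = -60.0000°

-60.000 -120.001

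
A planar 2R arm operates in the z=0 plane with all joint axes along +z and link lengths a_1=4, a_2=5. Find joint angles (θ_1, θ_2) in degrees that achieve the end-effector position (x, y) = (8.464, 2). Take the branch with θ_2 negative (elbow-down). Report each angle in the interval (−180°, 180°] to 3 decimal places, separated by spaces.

cos θ_2 = (75.6393−4²−5²)/(2·4·5) = 0.8660; θ_2 = -30.0049° (elbow-down)
β = atan2(2.0000,8.4640) = 13.2948°; ψ = atan2(-2.5004,8.3299) = -16.7081°
θ_1 = β − ψ = 30.0029°

30.003 -30.005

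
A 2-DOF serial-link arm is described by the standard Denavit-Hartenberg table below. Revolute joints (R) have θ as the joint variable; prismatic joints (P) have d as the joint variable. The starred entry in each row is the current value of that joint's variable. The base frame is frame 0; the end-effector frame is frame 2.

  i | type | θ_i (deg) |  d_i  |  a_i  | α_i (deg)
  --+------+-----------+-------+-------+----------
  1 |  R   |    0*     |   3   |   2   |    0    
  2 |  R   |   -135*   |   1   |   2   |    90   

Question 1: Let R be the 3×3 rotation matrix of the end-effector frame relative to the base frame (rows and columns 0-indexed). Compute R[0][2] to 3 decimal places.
-0.707

End-effector z-axis (col 2 of R) = (-0.7071,0.7071,0.0000)
R[0][2] = -0.7071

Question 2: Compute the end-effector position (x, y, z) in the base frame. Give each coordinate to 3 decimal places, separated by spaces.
0.586 -1.414 4.000

after link 1: o_1 = (2.0000, 0.0000, 3.0000)
after link 2: o_2 = (0.5858, -1.4142, 4.0000)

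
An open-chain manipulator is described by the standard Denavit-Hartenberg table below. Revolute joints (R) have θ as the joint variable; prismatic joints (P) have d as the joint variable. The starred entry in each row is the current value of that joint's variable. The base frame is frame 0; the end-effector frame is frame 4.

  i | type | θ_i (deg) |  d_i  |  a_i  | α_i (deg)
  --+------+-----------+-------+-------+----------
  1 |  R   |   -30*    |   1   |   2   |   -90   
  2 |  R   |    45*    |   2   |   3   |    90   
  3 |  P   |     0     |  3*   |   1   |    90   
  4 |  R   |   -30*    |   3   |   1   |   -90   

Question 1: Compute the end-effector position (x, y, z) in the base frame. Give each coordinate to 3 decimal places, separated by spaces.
after link 1: o_1 = (1.7321, -1.0000, 1.0000)
after link 2: o_2 = (4.5692, -0.3286, -1.1213)
after link 3: o_3 = (7.0187, -1.7428, 0.2929)
after link 4: o_4 = (5.7428, -4.4703, -0.6730)

5.743 -4.470 -0.673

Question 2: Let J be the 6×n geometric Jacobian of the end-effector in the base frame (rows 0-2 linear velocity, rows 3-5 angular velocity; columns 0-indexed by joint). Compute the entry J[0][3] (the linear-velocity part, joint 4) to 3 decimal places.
axis z_3 = (-0.5000,-0.8660,0.0000); lever o_n−o_3 = (-1.2759,-2.7275,-0.9659)
cross product → J_v[:, 3] = (0.8365,-0.4830,0.2588)
J_ω[:, 3] = z_3
entry J[0][3] = 0.8365

0.837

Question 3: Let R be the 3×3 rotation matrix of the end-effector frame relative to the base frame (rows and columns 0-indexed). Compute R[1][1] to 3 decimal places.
End-effector y-axis (col 1 of R) = (0.5000,0.8660,-0.0000)
R[1][1] = 0.8660

0.866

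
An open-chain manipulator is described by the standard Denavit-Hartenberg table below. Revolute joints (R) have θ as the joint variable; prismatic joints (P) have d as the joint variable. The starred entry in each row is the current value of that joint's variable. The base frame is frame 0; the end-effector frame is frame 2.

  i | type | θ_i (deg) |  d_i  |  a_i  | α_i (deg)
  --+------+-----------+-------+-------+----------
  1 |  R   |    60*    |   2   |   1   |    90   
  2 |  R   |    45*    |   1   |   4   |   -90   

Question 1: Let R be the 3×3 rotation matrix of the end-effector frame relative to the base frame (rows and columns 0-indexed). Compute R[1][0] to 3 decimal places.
0.612

End-effector x-axis (col 0 of R) = (0.3536,0.6124,0.7071)
R[1][0] = 0.6124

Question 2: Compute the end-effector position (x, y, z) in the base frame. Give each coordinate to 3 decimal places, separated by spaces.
after link 1: o_1 = (0.5000, 0.8660, 2.0000)
after link 2: o_2 = (2.7802, 2.8155, 4.8284)

2.780 2.816 4.828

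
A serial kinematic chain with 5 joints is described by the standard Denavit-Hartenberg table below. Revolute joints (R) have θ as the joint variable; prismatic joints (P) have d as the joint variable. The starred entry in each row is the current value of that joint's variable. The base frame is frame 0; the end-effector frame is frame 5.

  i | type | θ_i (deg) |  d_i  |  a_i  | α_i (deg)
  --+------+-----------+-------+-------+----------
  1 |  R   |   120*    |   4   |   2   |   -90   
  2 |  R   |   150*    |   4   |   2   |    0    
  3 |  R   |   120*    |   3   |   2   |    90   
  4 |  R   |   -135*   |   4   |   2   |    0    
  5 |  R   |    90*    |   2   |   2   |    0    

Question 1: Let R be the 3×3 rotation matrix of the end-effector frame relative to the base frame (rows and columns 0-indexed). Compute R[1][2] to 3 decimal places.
-0.866

End-effector z-axis (col 2 of R) = (0.5000,-0.8660,-0.0000)
R[1][2] = -0.8660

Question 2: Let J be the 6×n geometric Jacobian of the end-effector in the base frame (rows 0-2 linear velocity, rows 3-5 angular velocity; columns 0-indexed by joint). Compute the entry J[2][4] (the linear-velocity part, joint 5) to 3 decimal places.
1.414

axis z_4 = (0.5000,-0.8660,-0.0000); lever o_n−o_4 = (2.2247,-1.0249,1.4142)
cross product → J_v[:, 4] = (-1.2247,-0.7071,1.4142)
J_ω[:, 4] = z_4
entry J[2][4] = 1.4142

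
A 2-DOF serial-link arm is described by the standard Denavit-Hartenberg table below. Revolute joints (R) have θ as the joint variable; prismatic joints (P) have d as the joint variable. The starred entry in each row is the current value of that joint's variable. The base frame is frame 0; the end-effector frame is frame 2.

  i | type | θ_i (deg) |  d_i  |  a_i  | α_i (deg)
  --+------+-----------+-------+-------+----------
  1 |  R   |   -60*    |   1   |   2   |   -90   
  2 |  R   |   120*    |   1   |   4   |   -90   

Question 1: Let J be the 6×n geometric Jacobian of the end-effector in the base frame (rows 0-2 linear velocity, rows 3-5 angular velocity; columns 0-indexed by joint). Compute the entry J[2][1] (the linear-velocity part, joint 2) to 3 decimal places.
axis z_1 = (0.8660,0.5000,0.0000); lever o_n−o_1 = (-0.1340,2.2321,-3.4641)
cross product → J_v[:, 1] = (-1.7321,3.0000,2.0000)
J_ω[:, 1] = z_1
entry J[2][1] = 2.0000

2.000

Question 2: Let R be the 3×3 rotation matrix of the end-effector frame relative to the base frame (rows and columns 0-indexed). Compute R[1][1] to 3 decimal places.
-0.500

End-effector y-axis (col 1 of R) = (-0.8660,-0.5000,-0.0000)
R[1][1] = -0.5000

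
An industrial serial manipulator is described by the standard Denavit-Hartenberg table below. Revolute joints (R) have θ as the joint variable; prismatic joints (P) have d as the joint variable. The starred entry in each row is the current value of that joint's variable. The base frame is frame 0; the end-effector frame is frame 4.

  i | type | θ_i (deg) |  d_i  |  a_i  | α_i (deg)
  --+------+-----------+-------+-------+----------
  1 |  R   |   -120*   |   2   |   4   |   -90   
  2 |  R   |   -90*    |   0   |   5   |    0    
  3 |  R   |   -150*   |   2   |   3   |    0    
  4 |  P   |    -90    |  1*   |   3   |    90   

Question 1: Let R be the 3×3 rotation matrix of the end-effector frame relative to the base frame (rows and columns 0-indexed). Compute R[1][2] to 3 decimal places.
-0.433

End-effector z-axis (col 2 of R) = (-0.2500,-0.4330,0.8660)
R[1][2] = -0.4330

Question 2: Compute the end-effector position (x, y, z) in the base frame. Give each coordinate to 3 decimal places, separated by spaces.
0.049 -5.915 2.902

after link 1: o_1 = (-2.0000, -3.4641, 2.0000)
after link 2: o_2 = (-2.0000, -3.4641, 7.0000)
after link 3: o_3 = (0.4821, -3.1651, 4.4019)
after link 4: o_4 = (0.0490, -5.9151, 2.9019)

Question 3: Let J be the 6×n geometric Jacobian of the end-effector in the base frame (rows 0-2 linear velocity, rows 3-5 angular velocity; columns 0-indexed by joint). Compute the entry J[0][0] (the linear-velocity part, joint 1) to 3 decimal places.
axis z_0 = ẑ; lever o_n−o_0 = (0.0490,-5.9151,2.9019)
cross product → J_v[:, 0] = (5.9151,0.0490,-0.0000)
J_ω[:, 0] = z_0
entry J[0][0] = 5.9151

5.915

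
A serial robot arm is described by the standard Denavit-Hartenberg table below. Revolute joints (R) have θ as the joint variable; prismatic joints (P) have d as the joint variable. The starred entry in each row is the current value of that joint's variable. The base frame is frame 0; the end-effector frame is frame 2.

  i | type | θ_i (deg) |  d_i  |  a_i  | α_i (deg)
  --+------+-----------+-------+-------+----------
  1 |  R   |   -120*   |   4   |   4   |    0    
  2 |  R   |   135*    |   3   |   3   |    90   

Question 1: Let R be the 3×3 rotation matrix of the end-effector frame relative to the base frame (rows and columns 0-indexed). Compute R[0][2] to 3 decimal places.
0.259

End-effector z-axis (col 2 of R) = (0.2588,-0.9659,0.0000)
R[0][2] = 0.2588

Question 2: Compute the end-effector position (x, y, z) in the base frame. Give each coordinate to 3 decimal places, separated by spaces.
0.898 -2.688 7.000

after link 1: o_1 = (-2.0000, -3.4641, 4.0000)
after link 2: o_2 = (0.8978, -2.6876, 7.0000)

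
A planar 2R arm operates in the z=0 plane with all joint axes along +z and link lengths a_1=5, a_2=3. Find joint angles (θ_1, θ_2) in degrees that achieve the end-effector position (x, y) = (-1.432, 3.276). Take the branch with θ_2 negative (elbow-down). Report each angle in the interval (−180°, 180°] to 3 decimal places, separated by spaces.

149.996 -135.011

cos θ_2 = (12.7828−5²−3²)/(2·5·3) = -0.7072; θ_2 = -135.0108° (elbow-down)
β = atan2(3.2760,-1.4320) = 113.6110°; ψ = atan2(-2.1209,2.8783) = -36.3854°
θ_1 = β − ψ = 149.9964°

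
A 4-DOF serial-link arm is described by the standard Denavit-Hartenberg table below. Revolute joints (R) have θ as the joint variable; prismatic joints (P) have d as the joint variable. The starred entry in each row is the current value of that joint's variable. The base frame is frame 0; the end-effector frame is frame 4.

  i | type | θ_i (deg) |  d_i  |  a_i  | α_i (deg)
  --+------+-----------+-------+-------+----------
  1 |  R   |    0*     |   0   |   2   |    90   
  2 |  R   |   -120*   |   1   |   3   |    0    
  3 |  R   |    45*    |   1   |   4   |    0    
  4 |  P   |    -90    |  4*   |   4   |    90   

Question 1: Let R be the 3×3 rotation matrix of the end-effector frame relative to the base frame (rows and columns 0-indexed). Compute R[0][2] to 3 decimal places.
End-effector z-axis (col 2 of R) = (-0.2588,-0.0000,0.9659)
R[0][2] = -0.2588

-0.259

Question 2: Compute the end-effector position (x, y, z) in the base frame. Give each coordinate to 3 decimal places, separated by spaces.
after link 1: o_1 = (2.0000, 0.0000, 0.0000)
after link 2: o_2 = (0.5000, -1.0000, -2.5981)
after link 3: o_3 = (1.5353, -2.0000, -6.4618)
after link 4: o_4 = (-2.3284, -6.0000, -7.4971)

-2.328 -6.000 -7.497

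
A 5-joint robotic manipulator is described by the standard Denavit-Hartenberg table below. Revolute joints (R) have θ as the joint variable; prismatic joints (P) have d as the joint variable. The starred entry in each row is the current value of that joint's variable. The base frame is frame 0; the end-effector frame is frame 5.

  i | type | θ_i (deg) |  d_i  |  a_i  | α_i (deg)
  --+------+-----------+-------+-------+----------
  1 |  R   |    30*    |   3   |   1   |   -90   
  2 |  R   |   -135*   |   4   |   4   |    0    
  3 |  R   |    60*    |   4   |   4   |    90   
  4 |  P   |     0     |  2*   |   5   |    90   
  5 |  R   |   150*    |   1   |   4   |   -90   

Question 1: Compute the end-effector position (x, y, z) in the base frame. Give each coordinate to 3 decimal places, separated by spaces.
-7.189 3.933 12.211

after link 1: o_1 = (0.8660, 0.5000, 3.0000)
after link 2: o_2 = (-3.5835, 2.5499, 5.8284)
after link 3: o_3 = (-4.6869, 6.5316, 9.6921)
after link 4: o_4 = (-5.2392, 6.2127, 15.0394)
after link 5: o_5 = (-7.1887, 3.9325, 12.2110)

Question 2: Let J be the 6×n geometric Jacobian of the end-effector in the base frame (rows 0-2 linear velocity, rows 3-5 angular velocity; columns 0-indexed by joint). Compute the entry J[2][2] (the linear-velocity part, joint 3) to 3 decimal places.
2.431

axis z_2 = (-0.5000,0.8660,0.0000); lever o_n−o_2 = (-3.6052,1.3826,6.3825)
cross product → J_v[:, 2] = (5.5274,3.1913,2.4309)
J_ω[:, 2] = z_2
entry J[2][2] = 2.4309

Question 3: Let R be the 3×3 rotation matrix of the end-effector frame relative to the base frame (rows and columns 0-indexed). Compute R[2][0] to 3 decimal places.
End-effector x-axis (col 0 of R) = (-0.6124,-0.3536,-0.7071)
R[2][0] = -0.7071

-0.707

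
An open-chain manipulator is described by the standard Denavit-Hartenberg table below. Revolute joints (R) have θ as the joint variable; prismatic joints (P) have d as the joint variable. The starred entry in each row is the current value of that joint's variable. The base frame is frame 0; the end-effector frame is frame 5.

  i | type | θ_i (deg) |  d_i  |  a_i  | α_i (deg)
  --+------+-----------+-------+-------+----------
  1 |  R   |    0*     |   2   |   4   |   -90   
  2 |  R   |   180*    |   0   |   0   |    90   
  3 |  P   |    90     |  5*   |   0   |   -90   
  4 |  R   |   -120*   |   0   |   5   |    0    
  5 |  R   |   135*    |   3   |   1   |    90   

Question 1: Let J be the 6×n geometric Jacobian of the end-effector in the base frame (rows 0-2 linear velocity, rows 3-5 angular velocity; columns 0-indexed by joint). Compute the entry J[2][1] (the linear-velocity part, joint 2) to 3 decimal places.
-3.000

axis z_1 = (0.0000,1.0000,0.0000); lever o_n−o_1 = (3.0000,-1.5341,-9.0713)
cross product → J_v[:, 1] = (-9.0713,0.0000,-3.0000)
J_ω[:, 1] = z_1
entry J[2][1] = -3.0000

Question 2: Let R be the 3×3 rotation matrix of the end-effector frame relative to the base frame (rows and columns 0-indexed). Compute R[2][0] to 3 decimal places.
0.259

End-effector x-axis (col 0 of R) = (-0.0000,0.9659,0.2588)
R[2][0] = 0.2588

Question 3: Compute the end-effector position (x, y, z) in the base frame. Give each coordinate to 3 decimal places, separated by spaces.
after link 1: o_1 = (4.0000, 0.0000, 2.0000)
after link 2: o_2 = (4.0000, 0.0000, 2.0000)
after link 3: o_3 = (4.0000, 0.0000, -3.0000)
after link 4: o_4 = (4.0000, -2.5000, -7.3301)
after link 5: o_5 = (7.0000, -1.5341, -7.0713)

7.000 -1.534 -7.071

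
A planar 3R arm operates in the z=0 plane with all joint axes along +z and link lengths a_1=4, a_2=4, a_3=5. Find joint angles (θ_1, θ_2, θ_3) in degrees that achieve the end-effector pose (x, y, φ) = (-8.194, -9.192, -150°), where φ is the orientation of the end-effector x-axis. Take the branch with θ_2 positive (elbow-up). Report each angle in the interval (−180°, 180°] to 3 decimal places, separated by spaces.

wrist centre = target − a_3·(cos φ, sin φ) = (-3.8639, -6.6920)
cos θ_2 = (59.7124−4²−4²)/(2·4·4) = 0.8660; θ_2 = 30.0016° (elbow-up)
β = atan2(-6.6920,-3.8639) = -120.0016°; ψ = atan2(2.0001,7.4640) = 15.0008°
θ_1 = β − ψ = -135.0024°
θ_3 = φ − θ_1 − θ_2 = -44.9992° (wrapped to (-180°,180°])

-135.002 30.002 -44.999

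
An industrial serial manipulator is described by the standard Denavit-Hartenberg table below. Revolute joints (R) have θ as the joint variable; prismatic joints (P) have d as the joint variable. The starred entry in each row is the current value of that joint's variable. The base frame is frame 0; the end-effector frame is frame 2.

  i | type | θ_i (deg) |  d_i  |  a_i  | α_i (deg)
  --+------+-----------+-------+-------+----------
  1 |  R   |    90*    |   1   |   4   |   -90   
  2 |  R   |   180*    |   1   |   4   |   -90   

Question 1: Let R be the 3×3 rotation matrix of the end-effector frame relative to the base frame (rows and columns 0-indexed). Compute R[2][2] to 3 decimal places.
End-effector z-axis (col 2 of R) = (-0.0000,-0.0000,1.0000)
R[2][2] = 1.0000

1.000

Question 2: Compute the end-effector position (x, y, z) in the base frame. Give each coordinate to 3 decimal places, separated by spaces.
after link 1: o_1 = (0.0000, 4.0000, 1.0000)
after link 2: o_2 = (-1.0000, 0.0000, 1.0000)

-1.000 0.000 1.000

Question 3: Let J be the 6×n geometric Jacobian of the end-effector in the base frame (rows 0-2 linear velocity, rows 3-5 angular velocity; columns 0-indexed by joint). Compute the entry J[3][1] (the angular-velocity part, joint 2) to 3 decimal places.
axis z_1 = (-1.0000,0.0000,0.0000); lever o_n−o_1 = (-1.0000,-4.0000,-0.0000)
cross product → J_v[:, 1] = (0.0000,-0.0000,4.0000)
J_ω[:, 1] = z_1
entry J[3][1] = -1.0000

-1.000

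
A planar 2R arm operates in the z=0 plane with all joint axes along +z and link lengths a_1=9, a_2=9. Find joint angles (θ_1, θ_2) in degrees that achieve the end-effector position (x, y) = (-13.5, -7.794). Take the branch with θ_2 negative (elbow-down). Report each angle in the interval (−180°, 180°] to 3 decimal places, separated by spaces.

cos θ_2 = (242.9964−9²−9²)/(2·9·9) = 0.5000; θ_2 = -60.0015° (elbow-down)
β = atan2(-7.7940,-13.5000) = -150.0007°; ψ = atan2(-7.7943,13.4998) = -30.0007°
θ_1 = β − ψ = -120.0000°

-120.000 -60.001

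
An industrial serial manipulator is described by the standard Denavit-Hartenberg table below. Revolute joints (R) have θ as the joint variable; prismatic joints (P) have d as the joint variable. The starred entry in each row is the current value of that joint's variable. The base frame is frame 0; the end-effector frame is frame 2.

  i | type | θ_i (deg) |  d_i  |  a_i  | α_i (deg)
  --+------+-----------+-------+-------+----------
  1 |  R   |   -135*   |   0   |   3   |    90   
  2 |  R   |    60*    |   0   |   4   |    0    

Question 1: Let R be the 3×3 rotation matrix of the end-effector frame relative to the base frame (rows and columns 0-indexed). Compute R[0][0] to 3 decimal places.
End-effector x-axis (col 0 of R) = (-0.3536,-0.3536,0.8660)
R[0][0] = -0.3536

-0.354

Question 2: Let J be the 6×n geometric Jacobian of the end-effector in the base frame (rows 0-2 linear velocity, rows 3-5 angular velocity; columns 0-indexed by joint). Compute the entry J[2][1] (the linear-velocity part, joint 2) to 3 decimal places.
axis z_1 = (-0.7071,0.7071,0.0000); lever o_n−o_1 = (-1.4142,-1.4142,3.4641)
cross product → J_v[:, 1] = (2.4495,2.4495,2.0000)
J_ω[:, 1] = z_1
entry J[2][1] = 2.0000

2.000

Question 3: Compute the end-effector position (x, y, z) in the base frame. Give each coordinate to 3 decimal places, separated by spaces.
-3.536 -3.536 3.464

after link 1: o_1 = (-2.1213, -2.1213, 0.0000)
after link 2: o_2 = (-3.5355, -3.5355, 3.4641)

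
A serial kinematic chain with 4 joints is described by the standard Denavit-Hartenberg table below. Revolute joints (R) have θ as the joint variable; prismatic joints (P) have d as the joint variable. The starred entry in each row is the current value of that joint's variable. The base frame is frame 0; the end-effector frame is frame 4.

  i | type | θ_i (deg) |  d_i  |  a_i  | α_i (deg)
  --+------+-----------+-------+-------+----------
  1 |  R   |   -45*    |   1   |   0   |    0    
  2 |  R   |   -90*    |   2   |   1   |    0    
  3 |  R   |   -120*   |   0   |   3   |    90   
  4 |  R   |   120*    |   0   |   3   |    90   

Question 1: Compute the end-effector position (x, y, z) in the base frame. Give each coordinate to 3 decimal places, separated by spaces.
-1.095 0.742 5.598

after link 1: o_1 = (0.0000, 0.0000, 1.0000)
after link 2: o_2 = (-0.7071, -0.7071, 3.0000)
after link 3: o_3 = (-1.4836, 2.1907, 3.0000)
after link 4: o_4 = (-1.0953, 0.7418, 5.5981)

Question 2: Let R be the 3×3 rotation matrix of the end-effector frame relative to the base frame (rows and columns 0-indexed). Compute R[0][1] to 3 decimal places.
0.966

End-effector y-axis (col 1 of R) = (0.9659,0.2588,0.0000)
R[0][1] = 0.9659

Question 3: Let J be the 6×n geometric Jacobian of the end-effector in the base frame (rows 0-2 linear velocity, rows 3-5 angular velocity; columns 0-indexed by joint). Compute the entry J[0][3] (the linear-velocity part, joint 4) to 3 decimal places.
0.672

axis z_3 = (0.9659,0.2588,0.0000); lever o_n−o_3 = (0.3882,-1.4489,2.5981)
cross product → J_v[:, 3] = (0.6724,-2.5095,-1.5000)
J_ω[:, 3] = z_3
entry J[0][3] = 0.6724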